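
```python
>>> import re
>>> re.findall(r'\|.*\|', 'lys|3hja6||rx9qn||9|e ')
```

['|3hja6||rx9qn||9|']

No capturing groups, so `findall` returns the 1 full match string.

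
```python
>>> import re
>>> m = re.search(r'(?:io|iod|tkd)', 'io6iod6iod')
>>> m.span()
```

(0, 2)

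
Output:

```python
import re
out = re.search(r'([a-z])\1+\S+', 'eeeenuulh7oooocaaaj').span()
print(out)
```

(0, 19)

A backreference is literal: `\1` must see the identical characters the first group matched.
`search` walks the string left to right and returns the first match it finds.
The match spans [0:19] → 'eeeenuulh7oooocaaaj'.
Captured: group 1 = 'e'.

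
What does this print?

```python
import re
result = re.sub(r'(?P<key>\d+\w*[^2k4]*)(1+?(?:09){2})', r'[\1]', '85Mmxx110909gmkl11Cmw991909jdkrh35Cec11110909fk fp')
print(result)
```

[85Mmxx110909gmkl11Cmw991909jdkrh35Cec111]fk fp

The pattern matches one or more of a digit, then zero or more of a word character, then zero or more of any character except [2k4] (captured as 'key'); then one or more of a literal '1' (lazy), then the literal '09' repeated 2 times (captured).
`\1` in the replacement pulls in group 1's text for each match.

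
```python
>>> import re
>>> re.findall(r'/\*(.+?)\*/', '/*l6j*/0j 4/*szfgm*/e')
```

Because the quantifier is non-greedy, it stops expanding at the earliest point where the rest of the pattern can succeed.
`findall` collects group 1 from each match (2 total).

['l6j', 'szfgm']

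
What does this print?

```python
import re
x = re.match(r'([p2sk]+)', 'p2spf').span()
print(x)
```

(0, 4)

With `match`, the pattern is implicitly anchored at the beginning.
The match spans [0:4] → 'p2sp'.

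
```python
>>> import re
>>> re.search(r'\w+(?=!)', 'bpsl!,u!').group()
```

'bpsl'

The positive lookaround only admits positions where the adjacent text matches; those characters stay outside the span.
The match spans [0:4] → 'bpsl'.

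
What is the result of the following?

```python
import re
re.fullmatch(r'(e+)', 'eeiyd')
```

None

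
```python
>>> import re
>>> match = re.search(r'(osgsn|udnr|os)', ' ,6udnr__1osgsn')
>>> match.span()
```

`re.search` scans for the first position where the pattern succeeds.
The match spans [3:7] → 'udnr'.
Captured: group 1 = 'udnr'.

(3, 7)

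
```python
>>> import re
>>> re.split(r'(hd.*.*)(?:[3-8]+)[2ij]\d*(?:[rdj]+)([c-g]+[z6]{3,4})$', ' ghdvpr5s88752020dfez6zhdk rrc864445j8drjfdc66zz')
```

[' g', 'hdvpr5s88752020dfez6zhdk rrc86444', 'fdc66zz', '']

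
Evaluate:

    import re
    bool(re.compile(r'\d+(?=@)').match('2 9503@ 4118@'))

False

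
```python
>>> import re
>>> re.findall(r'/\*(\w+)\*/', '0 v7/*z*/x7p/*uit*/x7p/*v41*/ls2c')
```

['z', 'uit', 'v41']

Scanning left to right: at [4:9] match '/*z*/', group 1 = 'z'; at [12:19] match '/*uit*/', group 1 = 'uit'; at [22:29] match '/*v41*/', group 1 = 'v41'.
One capturing group, so `findall` returns just the captured substring from each match — 3 in all.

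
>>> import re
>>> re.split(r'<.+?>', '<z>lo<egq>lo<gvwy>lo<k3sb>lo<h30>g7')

Because the quantifier is non-greedy, it stops expanding at the earliest point where the rest of the pattern can succeed.
`split` removes every match and returns the 6 fragments in between.

['', 'lo', 'lo', 'lo', 'lo', 'g7']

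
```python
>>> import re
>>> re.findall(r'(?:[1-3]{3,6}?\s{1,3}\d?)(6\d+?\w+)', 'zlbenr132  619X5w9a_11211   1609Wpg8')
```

Pattern: 3 to 6 of a character in [1-3] (lazy), then 1 to 3 of whitespace, then optionally a digit (non-capturing group); then the literal '6', then one or more of a digit (lazy), then one or more of a word character (captured).
Because there's exactly one group, `findall` drops the full match and keeps group 1 from the one hit.

['619X5w9a_11211']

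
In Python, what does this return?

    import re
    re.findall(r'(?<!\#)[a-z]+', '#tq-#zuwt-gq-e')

['q', 'uwt', 'gq', 'e']

The negative lookahead/lookbehind blocks any match where the forbidden context is present.
Walking the string: at [2:3] → 'q'; at [6:9] → 'uwt'; at [10:12] → 'gq'; at [13:14] → 'e'.
`findall` yields the raw match text (4 of them) because the pattern has no groups.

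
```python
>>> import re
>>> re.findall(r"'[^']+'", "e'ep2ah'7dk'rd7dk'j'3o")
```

Matches: at [1:8] → "'ep2ah'"; at [11:18] → "'rd7dk'".
With no groups in the pattern, `findall` gives back each whole match — 2 here.

["'ep2ah'", "'rd7dk'"]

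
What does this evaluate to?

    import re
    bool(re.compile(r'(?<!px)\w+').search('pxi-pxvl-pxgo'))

Because the assertion is negative and zero-width, positions next to the forbidden text are skipped.
`re.search` tries every starting position until one works.
The match spans [0:3] → 'pxi'.

True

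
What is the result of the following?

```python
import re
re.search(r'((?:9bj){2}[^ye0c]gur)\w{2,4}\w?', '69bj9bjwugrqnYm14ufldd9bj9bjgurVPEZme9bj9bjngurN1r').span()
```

(37, 50)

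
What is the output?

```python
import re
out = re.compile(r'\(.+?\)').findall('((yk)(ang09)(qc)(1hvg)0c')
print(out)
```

['((yk)', '(ang09)', '(qc)', '(1hvg)']

Since nothing is captured, `findall` lists the 4 matched substrings directly.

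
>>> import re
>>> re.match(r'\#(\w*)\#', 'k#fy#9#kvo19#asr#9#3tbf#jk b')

None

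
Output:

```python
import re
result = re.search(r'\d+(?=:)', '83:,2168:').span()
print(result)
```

(0, 2)

The `(?=…)`/`(?<=…)` assertion just peeks at neighbouring text; it doesn't advance the match position.
Unlike `match`, `search` isn't anchored — it looks for the pattern anywhere in the string.
The match spans [0:2] → '83'.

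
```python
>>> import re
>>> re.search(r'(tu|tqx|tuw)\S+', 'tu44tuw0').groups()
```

The match spans [0:8] → 'tu44tuw0'.
Captured: group 1 = 'tu'.

('tu',)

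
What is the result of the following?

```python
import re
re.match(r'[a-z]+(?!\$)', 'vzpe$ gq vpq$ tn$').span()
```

(0, 3)

`re.match` only tries the pattern at the start of the string.
The match spans [0:3] → 'vzp'.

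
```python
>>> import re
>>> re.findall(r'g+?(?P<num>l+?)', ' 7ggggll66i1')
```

With the lazy modifier that quantifier settles for the fewest repetitions that let the rest of the pattern succeed (the atoms after it are unaffected and can still be greedy).
With a single group, `findall` returns only what that group captured — 1 item.

['l']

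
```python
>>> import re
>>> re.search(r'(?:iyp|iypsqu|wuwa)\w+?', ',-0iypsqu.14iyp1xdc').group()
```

`re.search` tries every starting position until one works.
The match spans [3:7] → 'iyps'.

'iyps'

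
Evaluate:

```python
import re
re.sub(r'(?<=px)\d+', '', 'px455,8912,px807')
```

'px,8912,px'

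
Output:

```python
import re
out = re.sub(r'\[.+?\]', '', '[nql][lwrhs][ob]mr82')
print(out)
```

mr82

Matches: at [0:5] → '[nql]'; at [5:12] → '[lwrhs]'; at [12:16] → '[ob]'.
Every occurrence is swapped for ''.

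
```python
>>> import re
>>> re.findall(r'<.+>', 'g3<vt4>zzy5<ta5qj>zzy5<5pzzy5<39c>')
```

`findall` yields the raw match text (1 of them) because the pattern has no groups.

['<vt4>zzy5<ta5qj>zzy5<5pzzy5<39c>']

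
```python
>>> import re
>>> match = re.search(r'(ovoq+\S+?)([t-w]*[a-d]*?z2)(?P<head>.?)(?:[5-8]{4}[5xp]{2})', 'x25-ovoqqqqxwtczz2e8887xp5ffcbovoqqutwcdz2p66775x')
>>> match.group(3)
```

'e'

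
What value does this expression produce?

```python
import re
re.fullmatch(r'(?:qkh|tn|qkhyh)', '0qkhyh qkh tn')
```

`re.fullmatch` is like wrapping the pattern in `^…$` (in single-line mode).
Here there's no way to consume every character, so the call returns None.

None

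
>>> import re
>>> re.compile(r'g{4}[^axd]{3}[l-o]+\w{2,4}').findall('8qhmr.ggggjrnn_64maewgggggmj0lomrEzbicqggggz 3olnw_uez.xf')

['ggggjrnn_64m', 'ggggmj0lomrEzb', 'ggggz 3olnw_ue']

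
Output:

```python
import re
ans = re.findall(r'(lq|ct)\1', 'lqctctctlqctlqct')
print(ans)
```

['ct']

After group 1 captures some text, `\1` only succeeds where that same text appears again.
Because there's exactly one group, `findall` drops the full match and keeps group 1 from the one hit.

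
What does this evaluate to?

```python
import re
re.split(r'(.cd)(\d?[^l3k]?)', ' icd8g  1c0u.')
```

`re.split` interleaves the captured-group text with the surrounding fragments.

[' ', 'icd', '8g', '  1c0u.']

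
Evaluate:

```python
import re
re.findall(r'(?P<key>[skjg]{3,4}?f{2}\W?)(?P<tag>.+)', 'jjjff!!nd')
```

[('jjjff!', '!nd')]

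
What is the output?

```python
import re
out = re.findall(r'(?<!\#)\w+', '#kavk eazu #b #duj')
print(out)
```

['avk', 'eazu', 'uj']

The negative lookaround is zero-width — it rules out positions where the adjacent text would match, without consuming anything.
Matches: at [2:5] → 'avk'; at [6:10] → 'eazu'; at [16:18] → 'uj'.
No capturing groups, so `findall` returns the 3 full match strings.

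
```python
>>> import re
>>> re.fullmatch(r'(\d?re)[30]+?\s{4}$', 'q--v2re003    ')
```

This matches optionally a digit, then the literal 're' (captured); then one or more of one of [30] (lazy), then exactly 4 of whitespace; then anchored at the end.
`fullmatch` succeeds only if the pattern covers the string from start to end.
Here there's no way to consume every character, so the call returns None.

None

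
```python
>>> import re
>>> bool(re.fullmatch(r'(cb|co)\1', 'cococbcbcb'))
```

False

`fullmatch` succeeds only if the pattern covers the string from start to end.
Here the pattern can't cover the whole string, so the call returns None, and `bool(None)` is False.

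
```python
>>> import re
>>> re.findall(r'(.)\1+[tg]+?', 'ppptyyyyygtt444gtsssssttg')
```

['p', 'y', '4', 's']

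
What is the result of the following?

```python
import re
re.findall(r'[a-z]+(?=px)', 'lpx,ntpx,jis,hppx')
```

['l', 'nt', 'hp']

The lookaround is zero-width — it requires the adjacent text to match without consuming it, so the asserted text isn't part of the match.
Scanning left to right: at [0:1] → 'l'; at [4:6] → 'nt'; at [13:15] → 'hp'.
Since nothing is captured, `findall` lists the 3 matched substrings directly.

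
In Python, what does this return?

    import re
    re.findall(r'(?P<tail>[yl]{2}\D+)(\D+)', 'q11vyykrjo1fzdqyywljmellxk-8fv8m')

[('yykrj', 'o'), ('yywljmellxk', '-')]

With 2 capturing groups, `findall` returns a 2-tuple per match.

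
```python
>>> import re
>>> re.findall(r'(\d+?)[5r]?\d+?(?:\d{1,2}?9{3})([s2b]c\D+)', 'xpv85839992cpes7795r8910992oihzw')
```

This matches one or more of a digit (lazy) (captured); then optionally one of [5r], then one or more of a digit (lazy); then 1 to 2 of a digit (lazy), then exactly 3 of the literal '9' (non-capturing group); then one of [s2b], then the literal 'c', then one or more of a non-digit (captured).
Because the quantifier is non-greedy, it stops expanding at the earliest point where the rest of the pattern can succeed.
Walking the string: at [3:15] match '85839992cpes', groups = ('8', '2cpes').
`findall` packs the 2 group values into a tuple for every match.

[('8', '2cpes')]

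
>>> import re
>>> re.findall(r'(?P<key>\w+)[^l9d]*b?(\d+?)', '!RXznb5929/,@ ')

Multiple groups make `findall` return tuples — one 2-tuple for the one match.

[('RXznb592', '9')]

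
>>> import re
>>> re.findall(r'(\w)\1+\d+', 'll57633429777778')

['l']

`\1` has to match the exact text group 1 already captured.
`findall` collects group 1 from the one match (1 total).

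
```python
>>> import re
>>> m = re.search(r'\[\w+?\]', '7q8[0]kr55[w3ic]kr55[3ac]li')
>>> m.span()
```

(3, 6)

The match spans [3:6] → '[0]'.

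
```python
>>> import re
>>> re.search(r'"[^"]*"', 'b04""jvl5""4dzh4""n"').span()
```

`re.search` scans for the first position where the pattern succeeds.
The match spans [3:5] → '""'.

(3, 5)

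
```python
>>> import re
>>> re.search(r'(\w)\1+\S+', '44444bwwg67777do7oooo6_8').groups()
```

`\1` is not a pattern — it's the concrete string captured by group 1, re-applied verbatim.
`re.search` scans for the first position where the pattern succeeds.
The match spans [0:24] → '44444bwwg67777do7oooo6_8'.
Captured: group 1 = '4'.

('4',)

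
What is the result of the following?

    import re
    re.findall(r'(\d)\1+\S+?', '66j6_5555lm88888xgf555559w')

The backreference `\1` re-matches whatever the first group consumed, character for character.
Scanning left to right: at [0:3] match '66j', group 1 = '6'; at [5:10] match '5555l', group 1 = '5'; at [11:17] match '88888x', group 1 = '8'; at [19:25] match '555559', group 1 = '5'.
With a single group, `findall` returns only what that group captured — 4 items.

['6', '5', '8', '5']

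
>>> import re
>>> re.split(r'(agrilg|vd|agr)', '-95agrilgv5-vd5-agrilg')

['-95', 'agrilg', 'v5-', 'vd', '5-', 'agrilg', '']

Branches in `(...|...)` are attempted left-to-right; the first branch that allows the whole pattern to succeed is taken.
Matches to split on: at [3:9] → 'agrilg'; at [12:14] → 'vd'; at [16:22] → 'agrilg'.
Because the pattern has a capturing group, `split` also inserts each captured text between the pieces.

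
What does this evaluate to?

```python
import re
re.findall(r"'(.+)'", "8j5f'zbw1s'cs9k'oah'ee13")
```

One capturing group, so `findall` returns just the captured substring from the one match — 1 in all.

["zbw1s'cs9k'oah"]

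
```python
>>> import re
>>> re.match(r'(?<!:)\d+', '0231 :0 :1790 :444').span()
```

`re.match` only tries the pattern at the start of the string.
The match spans [0:4] → '0231'.

(0, 4)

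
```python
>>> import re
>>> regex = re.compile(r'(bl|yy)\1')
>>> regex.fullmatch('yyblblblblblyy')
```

None

`\1` is not a pattern — it's the concrete string captured by group 1, re-applied verbatim.
`fullmatch` succeeds only if the pattern covers the string from start to end.
Here there's no way to consume every character, so the call returns None.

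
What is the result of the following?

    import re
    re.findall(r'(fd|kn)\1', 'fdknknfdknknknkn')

`\1` has to match the exact text group 1 already captured.
`findall` collects group 1 from each match (3 total).

['kn', 'kn', 'kn']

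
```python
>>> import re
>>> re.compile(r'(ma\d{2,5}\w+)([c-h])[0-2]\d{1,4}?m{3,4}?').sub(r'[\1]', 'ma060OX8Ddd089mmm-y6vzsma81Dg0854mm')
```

'[ma060OX8Dd]-y6vzsma81Dg0854mm'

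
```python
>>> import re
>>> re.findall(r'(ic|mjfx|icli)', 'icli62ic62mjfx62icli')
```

['ic', 'ic', 'mjfx', 'ic']

Alternation isn't longest-match — the leftmost alternative that fits at this position is chosen.
`findall` collects group 1 from each match (4 total).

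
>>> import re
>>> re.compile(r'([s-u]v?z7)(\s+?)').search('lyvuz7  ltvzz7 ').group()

The pattern matches a character in [s-u], then optionally the literal 'v', then the literal 'z7' (captured); then one or more of whitespace (lazy) (captured).
Because the quantifier is non-greedy, it stops expanding at the earliest point where the rest of the pattern can succeed.
`search` walks the string left to right and returns the first match it finds.
The match spans [3:7] → 'uz7 '.
Captured: group 1 = 'uz7', group 2 = ' '.

'uz7 '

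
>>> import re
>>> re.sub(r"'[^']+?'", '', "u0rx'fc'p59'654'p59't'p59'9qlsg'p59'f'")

Matches: at [4:8] → "'fc'"; at [11:16] → "'654'"; at [19:22] → "'t'"; at [25:32] → "'9qlsg'"; at [35:38] → "'f'".
Every occurrence is swapped for ''.

'u0rxp59p59p59p59'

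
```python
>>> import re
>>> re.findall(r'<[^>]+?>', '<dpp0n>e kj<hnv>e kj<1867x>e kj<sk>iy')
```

['<dpp0n>', '<hnv>', '<1867x>', '<sk>']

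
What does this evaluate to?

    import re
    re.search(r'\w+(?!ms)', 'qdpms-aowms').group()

'qdpms'

The negative lookaround is zero-width — it rules out positions where the adjacent text would match, without consuming anything.
`re.search` tries every starting position until one works.
The match spans [0:5] → 'qdpms'.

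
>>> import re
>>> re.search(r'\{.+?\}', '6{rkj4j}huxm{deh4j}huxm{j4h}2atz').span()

(1, 8)

The match spans [1:8] → '{rkj4j}'.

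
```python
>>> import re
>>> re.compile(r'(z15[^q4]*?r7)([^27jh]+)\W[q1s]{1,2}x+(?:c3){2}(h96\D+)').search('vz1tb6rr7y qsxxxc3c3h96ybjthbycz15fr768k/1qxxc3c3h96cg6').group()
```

'z15fr768k/1qxxc3c3h96cg'

This matches the literal 'z15', then zero or more of any character except [q4] (lazy), then the literal 'r7' (captured); then one or more of any character except [27jh] (captured); then a non-word character; then 1 to 2 of one of [q1s], then one or more of a literal 'x', then the literal 'c3' repeated 2 times; then the literal 'h96', then one or more of a non-digit (captured).
`re.search` scans for the first position where the pattern succeeds.
The match spans [31:54] → 'z15fr768k/1qxxc3c3h96cg'.
Captured: group 1 = 'z15fr7', group 2 = '68k', group 3 = 'h96cg'.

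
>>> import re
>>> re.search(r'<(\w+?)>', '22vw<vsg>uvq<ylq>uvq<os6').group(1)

'vsg'

The match spans [4:9] → '<vsg>'.
Captured: group 1 = 'vsg'.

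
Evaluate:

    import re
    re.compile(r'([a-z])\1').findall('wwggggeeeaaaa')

`\1` has to match the exact text group 1 already captured.
Matches: at [0:2] match 'ww', group 1 = 'w'; at [2:4] match 'gg', group 1 = 'g'; at [4:6] match 'gg', group 1 = 'g'; at [6:8] match 'ee', group 1 = 'e'; at [9:11] match 'aa', group 1 = 'a'; ….
One capturing group, so `findall` returns just the captured substring from each match — 6 in all.

['w', 'g', 'g', 'e', 'a', 'a']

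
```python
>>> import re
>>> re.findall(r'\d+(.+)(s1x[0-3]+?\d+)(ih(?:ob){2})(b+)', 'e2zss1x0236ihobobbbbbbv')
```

Pattern: one or more of a digit; then one or more of any character (captured); then the literal 's1x', then one or more of a character in [0-3] (lazy), then one or more of a digit (captured); then the literal 'ih', then the literal 'ob' repeated 2 times (captured); then one or more of a literal 'b' (captured).
Matches: at [1:22] match '2zss1x0236ihobobbbbbb', groups = ('zs', 's1x0236', 'ihobob', 'bbbbb').
`findall` packs the 4 group values into a tuple for every match.

[('zs', 's1x0236', 'ihobob', 'bbbbb')]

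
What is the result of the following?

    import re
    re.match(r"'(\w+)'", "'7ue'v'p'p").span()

`re.match` won't scan ahead — the pattern has to work from the very first character.
The match spans [0:5] → "'7ue'".

(0, 5)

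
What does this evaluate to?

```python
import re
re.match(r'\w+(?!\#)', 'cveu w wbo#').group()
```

`match` is anchored at position 0; if the pattern doesn't fit there, it returns None.
The match spans [0:4] → 'cveu'.

'cveu'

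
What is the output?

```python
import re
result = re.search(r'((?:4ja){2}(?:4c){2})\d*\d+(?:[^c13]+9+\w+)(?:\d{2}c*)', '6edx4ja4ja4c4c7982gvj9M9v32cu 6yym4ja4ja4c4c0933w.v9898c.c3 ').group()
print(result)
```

4ja4ja4c4c7982gvj9M9v32c

This matches the literal '4ja' repeated 2 times, then the literal '4c' repeated 2 times (captured); then zero or more of a digit, then one or more of a digit; then one or more of any character except [c13], then one or more of the literal '9', then one or more of a word character (non-capturing group); then exactly 2 of a digit, then zero or more of the literal 'c' (non-capturing group).
The match spans [4:28] → '4ja4ja4c4c7982gvj9M9v32c'.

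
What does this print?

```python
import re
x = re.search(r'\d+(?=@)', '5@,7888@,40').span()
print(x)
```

The `(?=…)`/`(?<=…)` assertion just peeks at neighbouring text; it doesn't advance the match position.
Unlike `match`, `search` isn't anchored — it looks for the pattern anywhere in the string.
The match spans [0:1] → '5'.

(0, 1)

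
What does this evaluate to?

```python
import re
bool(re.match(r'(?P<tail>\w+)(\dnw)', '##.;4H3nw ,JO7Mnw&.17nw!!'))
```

False

Pattern: one or more of a word character (captured as 'tail'); then a digit, then the literal 'nw' (captured).
`re.match` won't scan ahead — the pattern has to work from the very first character.
Here position 0 doesn't satisfy it, so the call returns None, and `bool(None)` is False.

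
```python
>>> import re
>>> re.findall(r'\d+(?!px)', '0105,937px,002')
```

['0105', '93', '002']

The negative lookahead/lookbehind blocks any match where the forbidden context is present.
No capturing groups, so `findall` returns the 3 full match strings.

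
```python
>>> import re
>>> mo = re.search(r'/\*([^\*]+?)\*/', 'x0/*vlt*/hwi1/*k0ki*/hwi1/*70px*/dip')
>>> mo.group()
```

'/*vlt*/'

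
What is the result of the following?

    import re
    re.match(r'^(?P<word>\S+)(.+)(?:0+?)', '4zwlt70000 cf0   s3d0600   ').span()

The pattern matches anchored at the start of the string; then one or more of a non-whitespace character (captured as 'word'); then one or more of any character (captured); then one or more of a literal '0' (lazy) (non-capturing group).
`re.match` won't scan ahead — the pattern has to work from the very first character.
The match spans [0:24] → '4zwlt70000 cf0   s3d0600'.
Captured: group 1 = '4zwlt70000', group 2 = ' cf0   s3d060'.

(0, 24)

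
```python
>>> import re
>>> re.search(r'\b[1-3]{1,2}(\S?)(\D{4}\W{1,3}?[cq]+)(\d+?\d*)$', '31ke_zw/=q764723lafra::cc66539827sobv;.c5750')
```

None

The pattern matches a word boundary (`\b`, zero-width); then 1 to 2 of a character in [1-3]; then optionally a non-whitespace character (captured); then exactly 4 of a non-digit, then 1 to 3 of a non-word character (lazy), then one or more of one of [cq] (captured); then one or more of a digit (lazy), then zero or more of a digit (captured); then anchored at the end.
Unlike `match`, `search` isn't anchored — it looks for the pattern anywhere in the string.
Here the pattern never matches, so the call returns None.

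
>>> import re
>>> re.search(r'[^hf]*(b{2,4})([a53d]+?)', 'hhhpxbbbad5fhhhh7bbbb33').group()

'pxbbba'

The pattern matches zero or more of any character except [hf]; then 2 to 4 of a literal 'b' (captured); then one or more of one of [a53d] (lazy) (captured).
`re.search` tries every starting position until one works.
The match spans [3:9] → 'pxbbba'.
Captured: group 1 = 'bb', group 2 = 'a'.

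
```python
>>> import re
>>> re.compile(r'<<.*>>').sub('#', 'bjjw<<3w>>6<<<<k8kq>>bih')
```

'bjjw#bih'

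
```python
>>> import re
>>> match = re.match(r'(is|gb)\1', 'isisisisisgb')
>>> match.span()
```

`\1` has to match the exact text group 1 already captured.
`re.match` won't scan ahead — the pattern has to work from the very first character.
The match spans [0:4] → 'isis'.
Captured: group 1 = 'is'.

(0, 4)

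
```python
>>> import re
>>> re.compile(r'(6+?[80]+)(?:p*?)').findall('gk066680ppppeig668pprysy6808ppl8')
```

['66680', '668', '6808']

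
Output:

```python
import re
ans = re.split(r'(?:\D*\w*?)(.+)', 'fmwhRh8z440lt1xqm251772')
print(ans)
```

This matches zero or more of a non-digit, then zero or more of a word character (lazy) (non-capturing group); then one or more of any character (captured).
A non-greedy quantifier consumes as few characters as it can — just enough that the remainder of the pattern still matches from where it stops; whatever follows it matches normally.
Matches to split on: at [0:23] → 'fmwhRh8z440lt1xqm251772'.
With a capturing group present, the delimiter's captured portion is kept in the result list.

['', '8z440lt1xqm251772', '']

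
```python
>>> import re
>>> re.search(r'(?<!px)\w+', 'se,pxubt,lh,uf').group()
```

'se'

`(?!…)`/`(?<!…)` only lets a position through if the neighbouring text does NOT match; no characters are consumed.
`re.search` scans for the first position where the pattern succeeds.
The match spans [0:2] → 'se'.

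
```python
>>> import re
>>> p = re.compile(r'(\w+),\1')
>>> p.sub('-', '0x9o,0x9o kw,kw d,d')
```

`\1` has to match the exact text group 1 already captured.
Every occurrence is swapped for '-'.

'- - -'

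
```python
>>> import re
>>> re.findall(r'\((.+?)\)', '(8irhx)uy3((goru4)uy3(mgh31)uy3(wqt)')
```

The `?` after the quantifier makes it lazy — it takes as little as possible before letting the rest of the pattern try.
One capturing group, so `findall` returns just the captured substring from each match — 4 in all.

['8irhx', '(goru4', 'mgh31', 'wqt']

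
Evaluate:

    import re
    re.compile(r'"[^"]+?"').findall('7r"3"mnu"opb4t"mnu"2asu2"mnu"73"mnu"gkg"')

['"3"', '"opb4t"', '"2asu2"', '"73"', '"gkg"']

Scanning left to right: at [2:5] → '"3"'; at [8:15] → '"opb4t"'; at [18:25] → '"2asu2"'; at [28:32] → '"73"'; at [35:40] → '"gkg"'.
No capturing groups, so `findall` returns the 5 full match strings.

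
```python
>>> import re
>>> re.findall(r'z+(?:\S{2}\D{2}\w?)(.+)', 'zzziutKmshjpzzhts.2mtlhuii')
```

['shjpzzhts.2mtlhuii']

Pattern: one or more of a literal 'z'; then exactly 2 of a non-whitespace character, then exactly 2 of a non-digit, then optionally a word character (non-capturing group); then one or more of any character (captured).
Walking the string: at [0:26] match 'zzziutKmshjpzzhts.2mtlhuii', group 1 = 'shjpzzhts.2mtlhuii'.
`findall` collects group 1 from the one match (1 total).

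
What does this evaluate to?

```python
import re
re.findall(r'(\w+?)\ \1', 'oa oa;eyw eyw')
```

['oa', 'eyw']

After group 1 captures some text, `\1` only succeeds where that same text appears again.
Matches: at [0:5] match 'oa oa', group 1 = 'oa'; at [6:13] match 'eyw eyw', group 1 = 'eyw'.
Because there's exactly one group, `findall` drops the full match and keeps group 1 from each hit.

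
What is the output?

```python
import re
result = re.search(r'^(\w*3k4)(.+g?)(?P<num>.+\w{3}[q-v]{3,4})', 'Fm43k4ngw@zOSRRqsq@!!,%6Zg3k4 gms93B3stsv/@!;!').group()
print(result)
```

Fm43k4ngw@zOSRRqsq@!!,%6Zg3k4 gms93B3stsv

Pattern: anchored at the start of the string; then zero or more of a word character, then the literal '3', then the literal 'k4' (captured); then one or more of any character, then optionally the literal 'g' (captured); then one or more of any character, then exactly 3 of a word character, then 3 to 4 of a character in [q-v] (captured as 'num').
Unlike `match`, `search` isn't anchored — it looks for the pattern anywhere in the string.
The match spans [0:41] → 'Fm43k4ngw@zOSRRqsq@!!,%6Zg3k4 gms93B3stsv'.
Captured: group 1 = 'Fm43k4', group 2 = 'ngw@zOSRRqsq@!!,%6Zg3k4 gms9', group 3 = '3B3stsv'.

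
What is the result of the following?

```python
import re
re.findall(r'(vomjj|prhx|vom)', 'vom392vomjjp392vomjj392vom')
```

Alternation tries branches left to right and keeps the first one that lets the overall match succeed at that position.
Walking the string: at [0:3] match 'vom', group 1 = 'vom'; at [6:11] match 'vomjj', group 1 = 'vomjj'; at [15:20] match 'vomjj', group 1 = 'vomjj'; at [23:26] match 'vom', group 1 = 'vom'.
One capturing group, so `findall` returns just the captured substring from each match — 4 in all.

['vom', 'vomjj', 'vomjj', 'vom']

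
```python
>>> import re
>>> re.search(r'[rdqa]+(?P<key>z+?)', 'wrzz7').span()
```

The pattern matches one or more of one of [rdqa]; then one or more of a literal 'z' (lazy) (captured as 'key').
Lazy quantifiers expand one character at a time until the remainder of the pattern can match.
`search` walks the string left to right and returns the first match it finds.
The match spans [1:3] → 'rz'.
Captured: group 1 = 'z'.

(1, 3)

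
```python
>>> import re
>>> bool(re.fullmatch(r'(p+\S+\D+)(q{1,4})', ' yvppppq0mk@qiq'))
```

False

`re.fullmatch` requires the pattern to consume the entire string.
Here the string isn't matched end-to-end, so the call returns None, and `bool(None)` is False.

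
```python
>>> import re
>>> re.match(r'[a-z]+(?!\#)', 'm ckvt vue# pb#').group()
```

A negative assertion filters positions out without eating any characters.
With `match`, the pattern is implicitly anchored at the beginning.
The match spans [0:1] → 'm'.

'm'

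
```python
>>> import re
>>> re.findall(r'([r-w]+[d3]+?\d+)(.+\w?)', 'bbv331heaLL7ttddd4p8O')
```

[('v331', 'heaLL7ttddd4p8O')]

Pattern: one or more of a character in [r-w], then one or more of one of [d3] (lazy), then one or more of a digit (captured); then one or more of any character, then optionally a word character (captured).
Scanning left to right: at [2:21] match 'v331heaLL7ttddd4p8O', groups = ('v331', 'heaLL7ttddd4p8O').
With 2 capturing groups, `findall` returns a 2-tuple per match.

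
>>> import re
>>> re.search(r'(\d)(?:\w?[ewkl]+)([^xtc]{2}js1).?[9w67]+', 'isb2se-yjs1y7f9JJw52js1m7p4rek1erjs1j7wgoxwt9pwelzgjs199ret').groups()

This matches a digit (captured); then optionally a word character, then one or more of one of [ewkl] (non-capturing group); then exactly 2 of any character except [xtc], then the literal 'js1' (captured); then optionally any character, then one or more of one of [9w67].
Unlike `match`, `search` isn't anchored — it looks for the pattern anywhere in the string.
The match spans [3:13] → '2se-yjs1y7'.
Captured: group 1 = '2', group 2 = '-yjs1'.

('2', '-yjs1')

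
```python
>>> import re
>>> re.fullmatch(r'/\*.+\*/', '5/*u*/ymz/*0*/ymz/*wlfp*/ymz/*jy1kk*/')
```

None

`fullmatch` succeeds only if the pattern covers the string from start to end.
Here there's no way to consume every character, so the call returns None.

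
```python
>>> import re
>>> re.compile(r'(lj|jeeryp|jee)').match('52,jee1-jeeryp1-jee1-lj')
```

None

`re.match` only tries the pattern at the start of the string.
Here the string doesn't start with a match, so the call returns None.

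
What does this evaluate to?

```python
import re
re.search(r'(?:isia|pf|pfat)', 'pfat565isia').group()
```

`|` is ordered: at each position the engine commits to the first alternative that works.
`re.search` scans for the first position where the pattern succeeds.
The match spans [0:2] → 'pf'.

'pf'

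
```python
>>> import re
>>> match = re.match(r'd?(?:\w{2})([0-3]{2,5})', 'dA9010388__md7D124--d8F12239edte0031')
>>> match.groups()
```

This matches optionally a literal 'd'; then exactly 2 of a word character (non-capturing group); then 2 to 5 of a character in [0-3] (captured).
`re.match` won't scan ahead — the pattern has to work from the very first character.
The match spans [0:7] → 'dA90103'.
Captured: group 1 = '0103'.

('0103',)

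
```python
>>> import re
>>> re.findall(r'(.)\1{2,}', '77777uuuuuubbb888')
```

['7', 'u', 'b', '8']

`\1` is not a pattern — it's the concrete string captured by group 1, re-applied verbatim.
Walking the string: at [0:5] match '77777', group 1 = '7'; at [5:11] match 'uuuuuu', group 1 = 'u'; at [11:14] match 'bbb', group 1 = 'b'; at [14:17] match '888', group 1 = '8'.
With a single group, `findall` returns only what that group captured — 4 items.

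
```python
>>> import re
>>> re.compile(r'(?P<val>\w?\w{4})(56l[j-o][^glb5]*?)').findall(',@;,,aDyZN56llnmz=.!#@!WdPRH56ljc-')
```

[('aDyZN', '56ll'), ('WdPRH', '56lj')]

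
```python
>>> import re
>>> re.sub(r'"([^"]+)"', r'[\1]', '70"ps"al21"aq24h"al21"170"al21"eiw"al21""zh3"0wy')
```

'70[ps]al21[aq24h]al21[170]al21[eiw]al21"[zh3]0wy'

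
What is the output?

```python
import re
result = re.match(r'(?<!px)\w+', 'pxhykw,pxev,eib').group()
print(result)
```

`re.match` won't scan ahead — the pattern has to work from the very first character.
The match spans [0:6] → 'pxhykw'.

pxhykw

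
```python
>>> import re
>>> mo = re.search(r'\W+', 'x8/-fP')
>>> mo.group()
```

'/-'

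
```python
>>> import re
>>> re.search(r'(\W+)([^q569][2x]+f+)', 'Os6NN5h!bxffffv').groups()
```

('!', 'bxffff')

This matches one or more of a non-word character (captured); then any character except [q569], then one or more of one of [2x], then one or more of a literal 'f' (captured).
`re.search` scans for the first position where the pattern succeeds.
The match spans [7:14] → '!bxffff'.
Captured: group 1 = '!', group 2 = 'bxffff'.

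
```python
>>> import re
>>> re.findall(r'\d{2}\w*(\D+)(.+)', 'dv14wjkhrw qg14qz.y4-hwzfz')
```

Pattern: exactly 2 of a digit, then zero or more of a word character; then one or more of a non-digit (captured); then one or more of any character (captured).
Scanning left to right: at [2:26] match '14wjkhrw qg14qz.y4-hwzfz', groups = (' qg', '14qz.y4-hwzfz').
Multiple groups make `findall` return tuples — one 2-tuple for the one match.

[(' qg', '14qz.y4-hwzfz')]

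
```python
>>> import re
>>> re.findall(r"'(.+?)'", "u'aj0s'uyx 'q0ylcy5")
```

['aj0s']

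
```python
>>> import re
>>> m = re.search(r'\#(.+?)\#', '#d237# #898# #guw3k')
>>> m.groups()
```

The match spans [0:6] → '#d237#'.
Captured: group 1 = 'd237'.

('d237',)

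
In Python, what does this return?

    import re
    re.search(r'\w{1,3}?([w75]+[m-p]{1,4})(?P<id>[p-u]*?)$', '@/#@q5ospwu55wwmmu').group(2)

'u'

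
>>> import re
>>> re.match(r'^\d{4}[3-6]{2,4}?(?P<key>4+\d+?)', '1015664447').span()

`re.match` won't scan ahead — the pattern has to work from the very first character.
The match spans [0:10] → '1015664447'.

(0, 10)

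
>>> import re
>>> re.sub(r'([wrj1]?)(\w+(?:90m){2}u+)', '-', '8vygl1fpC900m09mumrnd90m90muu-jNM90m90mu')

'---'

This matches optionally one of [wrj1] (captured); then one or more of a word character, then the literal '90m' repeated 2 times, then one or more of the literal 'u' (captured).
Matches: at [0:29] → '8vygl1fpC900m09mumrnd90m90muu'; at [30:40] → 'jNM90m90mu'.
Every occurrence is swapped for '-'.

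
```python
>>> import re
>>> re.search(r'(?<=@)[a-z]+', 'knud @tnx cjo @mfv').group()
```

'tnx'

The lookaround is zero-width — it requires the adjacent text to match without consuming it, so the asserted text isn't part of the match.
`re.search` scans for the first position where the pattern succeeds.
The match spans [6:9] → 'tnx'.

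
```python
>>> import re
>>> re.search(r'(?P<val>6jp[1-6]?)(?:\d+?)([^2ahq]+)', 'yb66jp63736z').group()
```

'6jp63736z'

Pattern: the literal '6jp', then optionally a character in [1-6] (captured as 'val'); then one or more of a digit (lazy) (non-capturing group); then one or more of any character except [2ahq] (captured).
The match spans [3:12] → '6jp63736z'.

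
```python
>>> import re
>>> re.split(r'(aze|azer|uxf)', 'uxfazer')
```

Branches in `(...|...)` are attempted left-to-right; the first branch that allows the whole pattern to succeed is taken.
Matches to split on: at [0:3] → 'uxf'; at [3:6] → 'aze'.
Because the pattern has a capturing group, `split` also inserts each captured text between the pieces.

['', 'uxf', '', 'aze', 'r']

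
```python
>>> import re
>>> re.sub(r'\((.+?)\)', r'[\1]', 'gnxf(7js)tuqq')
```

Matches: at [4:9] → '(7js)'.
`\1` in the replacement pulls in group 1's text for each match.

'gnxf[7js]tuqq'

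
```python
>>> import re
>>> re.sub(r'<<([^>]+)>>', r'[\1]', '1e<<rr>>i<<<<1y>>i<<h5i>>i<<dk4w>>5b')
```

'1e[rr]i[<<1y]i[h5i]i[dk4w]5b'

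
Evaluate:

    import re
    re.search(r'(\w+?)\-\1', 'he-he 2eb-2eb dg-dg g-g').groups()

The backreference `\1` re-matches whatever the first group consumed, character for character.
`search` walks the string left to right and returns the first match it finds.
The match spans [0:5] → 'he-he'.
Captured: group 1 = 'he'.

('he',)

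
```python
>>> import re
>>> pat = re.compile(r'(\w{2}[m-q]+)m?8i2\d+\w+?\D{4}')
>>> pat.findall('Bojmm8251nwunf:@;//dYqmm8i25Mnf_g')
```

['dYqmm']

The pattern matches exactly 2 of a word character, then one or more of a character in [m-q] (captured); then optionally the literal 'm', then the literal '8i2'; then one or more of a digit, then one or more of a word character (lazy), then exactly 4 of a non-digit.
Scanning left to right: at [19:33] match 'dYqmm8i25Mnf_g', group 1 = 'dYqmm'.
With a single group, `findall` returns only what that group captured — 1 item.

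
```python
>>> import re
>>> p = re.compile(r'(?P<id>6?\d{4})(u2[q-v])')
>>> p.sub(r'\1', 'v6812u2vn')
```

The replacement refers to a captured group, so each match is rewritten using its own captured text.

'v6812n'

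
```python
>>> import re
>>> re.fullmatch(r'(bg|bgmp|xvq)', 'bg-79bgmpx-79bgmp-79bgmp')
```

`re.fullmatch` requires the pattern to consume the entire string.
Here the string isn't matched end-to-end, so the call returns None.

None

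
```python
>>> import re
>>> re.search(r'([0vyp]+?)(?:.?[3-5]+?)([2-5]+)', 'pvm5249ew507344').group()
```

The pattern matches one or more of one of [0vyp] (lazy) (captured); then optionally any character, then one or more of a character in [3-5] (lazy) (non-capturing group); then one or more of a character in [2-5] (captured).
`re.search` tries every starting position until one works.
The match spans [0:6] → 'pvm524'.
Captured: group 1 = 'pv', group 2 = '24'.

'pvm524'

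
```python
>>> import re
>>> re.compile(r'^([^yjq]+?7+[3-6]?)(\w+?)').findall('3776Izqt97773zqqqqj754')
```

[('3776', 'I')]

This matches anchored at the start of the string; then one or more of any character except [yjq] (lazy), then one or more of a literal '7', then optionally a character in [3-6] (captured); then one or more of a word character (lazy) (captured).
Walking the string: at [0:5] match '3776I', groups = ('3776', 'I').
With 2 capturing groups, `findall` returns a 2-tuple per match.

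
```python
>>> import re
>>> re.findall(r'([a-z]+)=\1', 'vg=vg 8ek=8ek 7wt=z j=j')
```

['vg', 'j']

`\1` is not a pattern — it's the concrete string captured by group 1, re-applied verbatim.
Matches: at [0:5] match 'vg=vg', group 1 = 'vg'; at [20:23] match 'j=j', group 1 = 'j'.
Because there's exactly one group, `findall` drops the full match and keeps group 1 from each hit.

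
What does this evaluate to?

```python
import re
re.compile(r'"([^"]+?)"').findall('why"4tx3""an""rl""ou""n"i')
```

['4tx3', 'an', 'rl', 'ou', 'n']

Scanning left to right: at [3:9] match '"4tx3"', group 1 = '4tx3'; at [9:13] match '"an"', group 1 = 'an'; at [13:17] match '"rl"', group 1 = 'rl'; at [17:21] match '"ou"', group 1 = 'ou'; at [21:24] match '"n"', group 1 = 'n'.
One capturing group, so `findall` returns just the captured substring from each match — 5 in all.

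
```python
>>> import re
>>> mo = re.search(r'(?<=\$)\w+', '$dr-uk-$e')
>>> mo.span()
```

The positive lookaround only admits positions where the adjacent text matches; those characters stay outside the span.
`re.search` scans for the first position where the pattern succeeds.
The match spans [1:3] → 'dr'.

(1, 3)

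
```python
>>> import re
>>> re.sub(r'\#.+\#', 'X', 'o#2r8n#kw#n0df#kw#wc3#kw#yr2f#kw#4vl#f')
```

Matches: at [1:37] → '#2r8n#kw#n0df#kw#wc3#kw#yr2f#kw#4vl#'.
Every occurrence is swapped for 'X'.

'oXf'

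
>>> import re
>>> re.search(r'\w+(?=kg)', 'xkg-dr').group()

Because the assertion is zero-width, the text it checks is not consumed and won't appear in the result.
The match spans [0:1] → 'x'.

'x'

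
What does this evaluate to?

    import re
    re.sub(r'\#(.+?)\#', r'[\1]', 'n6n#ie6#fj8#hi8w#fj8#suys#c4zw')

'n6n[ie6]fj8[hi8w]fj8[suys]c4zw'

Lazy quantifiers expand one character at a time until the remainder of the pattern can match.
`\1` in the replacement pulls in group 1's text for each match.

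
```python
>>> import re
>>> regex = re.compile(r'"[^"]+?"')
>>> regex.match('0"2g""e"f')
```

`match` is anchored at position 0; if the pattern doesn't fit there, it returns None.
Here position 0 doesn't satisfy it, so the call returns None.

None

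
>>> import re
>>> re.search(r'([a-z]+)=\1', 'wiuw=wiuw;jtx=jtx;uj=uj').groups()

('wiuw',)

The match spans [0:9] → 'wiuw=wiuw'.
Captured: group 1 = 'wiuw'.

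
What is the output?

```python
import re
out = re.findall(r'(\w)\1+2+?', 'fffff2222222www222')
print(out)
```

`\1` has to match the exact text group 1 already captured.
`findall` collects group 1 from each match (3 total).

['f', '2', 'w']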